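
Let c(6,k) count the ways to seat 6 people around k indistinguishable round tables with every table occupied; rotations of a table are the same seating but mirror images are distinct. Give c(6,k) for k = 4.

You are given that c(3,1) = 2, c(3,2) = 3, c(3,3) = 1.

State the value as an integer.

85

[4] T[4,2]:3*3+2=11 · T[4,3]:3*1+3=6 · T[4,4]:3*0+1=1
[5] T[5,3]:4*6+11=35 · T[5,4]:4*1+6=10
[6] T[6,4]:5*10+35=85
Read c(6,4) = 85.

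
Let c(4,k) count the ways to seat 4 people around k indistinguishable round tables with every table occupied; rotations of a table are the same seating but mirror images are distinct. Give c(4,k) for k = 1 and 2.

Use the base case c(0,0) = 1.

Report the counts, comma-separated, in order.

row 1: T[1][1]=0·0+1=1
row 2: T[2][1]=1·1+0=1  T[2][2]=1·0+1=1
row 3: T[3][1]=2·1+0=2  T[3][2]=2·1+1=3
row 4: T[4][1]=3·2+0=6  T[4][2]=3·3+2=11
Read c(4,1) = 6, c(4,2) = 11.

6, 11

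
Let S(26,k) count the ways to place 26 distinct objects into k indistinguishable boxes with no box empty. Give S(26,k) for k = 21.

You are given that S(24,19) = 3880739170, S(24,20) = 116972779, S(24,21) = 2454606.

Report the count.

9759104355

@25  (25,20):116972779·20+3880739170→6220194750, (25,21):2454606·21+116972779→168519505
@26  (26,21):168519505·21+6220194750→9759104355
Read S(26,21) = 9759104355.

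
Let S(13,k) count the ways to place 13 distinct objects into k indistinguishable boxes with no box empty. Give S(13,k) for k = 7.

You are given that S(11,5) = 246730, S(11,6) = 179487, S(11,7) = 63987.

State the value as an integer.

5715424

row 12: T[12][6]=6·179487+246730=1323652  T[12][7]=7·63987+179487=627396
row 13: T[13][7]=7·627396+1323652=5715424
Read S(13,7) = 5715424.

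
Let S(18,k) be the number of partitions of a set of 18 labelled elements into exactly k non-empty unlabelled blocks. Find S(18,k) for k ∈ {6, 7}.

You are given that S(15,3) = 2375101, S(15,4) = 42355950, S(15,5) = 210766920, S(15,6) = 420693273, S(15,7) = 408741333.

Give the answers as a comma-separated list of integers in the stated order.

110687251039, 197462483400

r16: T_16,4=4×42355950+2375101=171798901; T_16,5=5×210766920+42355950=1096190550; T_16,6=6×420693273+210766920=2734926558; T_16,7=7×408741333+420693273=3281882604
r17: T_17,5=5×1096190550+171798901=5652751651; T_17,6=6×2734926558+1096190550=17505749898; T_17,7=7×3281882604+2734926558=25708104786
r18: T_18,6=6×17505749898+5652751651=110687251039; T_18,7=7×25708104786+17505749898=197462483400
Read S(18,6) = 110687251039, S(18,7) = 197462483400.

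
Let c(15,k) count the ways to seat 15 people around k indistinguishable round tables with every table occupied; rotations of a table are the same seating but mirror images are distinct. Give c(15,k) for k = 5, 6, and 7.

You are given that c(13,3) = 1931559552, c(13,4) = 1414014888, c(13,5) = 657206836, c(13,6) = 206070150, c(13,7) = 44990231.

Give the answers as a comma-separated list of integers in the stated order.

159721605680, 56663366760, 14409322928

i=14: T(14,4)=1931559552+13·1414014888=20313753096 | T(14,5)=1414014888+13·657206836=9957703756 | T(14,6)=657206836+13·206070150=3336118786 | T(14,7)=206070150+13·44990231=790943153
i=15: T(15,5)=20313753096+14·9957703756=159721605680 | T(15,6)=9957703756+14·3336118786=56663366760 | T(15,7)=3336118786+14·790943153=14409322928
Read c(15,5) = 159721605680, c(15,6) = 56663366760, c(15,7) = 14409322928.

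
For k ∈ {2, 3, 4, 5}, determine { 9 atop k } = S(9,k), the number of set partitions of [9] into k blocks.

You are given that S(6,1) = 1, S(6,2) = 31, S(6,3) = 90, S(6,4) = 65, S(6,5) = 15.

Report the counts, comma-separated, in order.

row 7: T[7][1]=1·1+0=1  T[7][2]=2·31+1=63  T[7][3]=3·90+31=301  T[7][4]=4·65+90=350  T[7][5]=5·15+65=140
row 8: T[8][1]=1·1+0=1  T[8][2]=2·63+1=127  T[8][3]=3·301+63=966  T[8][4]=4·350+301=1701  T[8][5]=5·140+350=1050
row 9: T[9][2]=2·127+1=255  T[9][3]=3·966+127=3025  T[9][4]=4·1701+966=7770  T[9][5]=5·1050+1701=6951
Read S(9,2) = 255, S(9,3) = 3025, S(9,4) = 7770, S(9,5) = 6951.

255, 3025, 7770, 6951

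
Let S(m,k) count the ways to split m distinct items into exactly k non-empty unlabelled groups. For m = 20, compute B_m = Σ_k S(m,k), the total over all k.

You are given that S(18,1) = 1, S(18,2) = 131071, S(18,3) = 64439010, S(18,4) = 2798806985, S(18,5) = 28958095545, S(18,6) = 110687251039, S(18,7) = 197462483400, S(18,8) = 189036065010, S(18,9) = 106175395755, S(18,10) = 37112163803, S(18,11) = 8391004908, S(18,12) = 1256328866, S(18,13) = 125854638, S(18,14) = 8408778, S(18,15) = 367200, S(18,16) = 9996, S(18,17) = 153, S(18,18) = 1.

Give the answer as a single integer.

r19: T_19,1=1×1+0=1; T_19,2=2×131071+1=262143; T_19,3=3×64439010+131071=193448101; T_19,4=4×2798806985+64439010=11259666950; T_19,5=5×28958095545+2798806985=147589284710; T_19,6=6×110687251039+28958095545=693081601779; T_19,7=7×197462483400+110687251039=1492924634839; T_19,8=8×189036065010+197462483400=1709751003480; T_19,9=9×106175395755+189036065010=1144614626805; T_19,10=10×37112163803+106175395755=477297033785; T_19,11=11×8391004908+37112163803=129413217791; T_19,12=12×1256328866+8391004908=23466951300; T_19,13=13×125854638+1256328866=2892439160; T_19,14=14×8408778+125854638=243577530; T_19,15=15×367200+8408778=13916778; T_19,16=16×9996+367200=527136; T_19,17=17×153+9996=12597; T_19,18=18×1+153=171; T_19,19=19×0+1=1
r20: T_20,1=1×1+0=1; T_20,2=2×262143+1=524287; T_20,3=3×193448101+262143=580606446; T_20,4=4×11259666950+193448101=45232115901; T_20,5=5×147589284710+11259666950=749206090500; T_20,6=6×693081601779+147589284710=4306078895384; T_20,7=7×1492924634839+693081601779=11143554045652; T_20,8=8×1709751003480+1492924634839=15170932662679; T_20,9=9×1144614626805+1709751003480=12011282644725; T_20,10=10×477297033785+1144614626805=5917584964655; T_20,11=11×129413217791+477297033785=1900842429486; T_20,12=12×23466951300+129413217791=411016633391; T_20,13=13×2892439160+23466951300=61068660380; T_20,14=14×243577530+2892439160=6302524580; T_20,15=15×13916778+243577530=452329200; T_20,16=16×527136+13916778=22350954; T_20,17=17×12597+527136=741285; T_20,18=18×171+12597=15675; T_20,19=19×1+171=190; T_20,20=20×0+1=1
B_20 = ΣS(20,k) = 1+524287+580606446+45232115901+749206090500+4306078895384+11143554045652+15170932662679+12011282644725+5917584964655+1900842429486+411016633391+61068660380+6302524580+452329200+22350954+741285+15675+190+1 = 51724158235372

51724158235372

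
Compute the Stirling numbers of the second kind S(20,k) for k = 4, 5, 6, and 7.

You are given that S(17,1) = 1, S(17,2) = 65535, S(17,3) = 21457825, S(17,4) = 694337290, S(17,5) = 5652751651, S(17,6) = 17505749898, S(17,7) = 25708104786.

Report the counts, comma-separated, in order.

i=18: T(18,2)=1+2·65535=131071 | T(18,3)=65535+3·21457825=64439010 | T(18,4)=21457825+4·694337290=2798806985 | T(18,5)=694337290+5·5652751651=28958095545 | T(18,6)=5652751651+6·17505749898=110687251039 | T(18,7)=17505749898+7·25708104786=197462483400
i=19: T(19,3)=131071+3·64439010=193448101 | T(19,4)=64439010+4·2798806985=11259666950 | T(19,5)=2798806985+5·28958095545=147589284710 | T(19,6)=28958095545+6·110687251039=693081601779 | T(19,7)=110687251039+7·197462483400=1492924634839
i=20: T(20,4)=193448101+4·11259666950=45232115901 | T(20,5)=11259666950+5·147589284710=749206090500 | T(20,6)=147589284710+6·693081601779=4306078895384 | T(20,7)=693081601779+7·1492924634839=11143554045652
Read S(20,4) = 45232115901, S(20,5) = 749206090500, S(20,6) = 4306078895384, S(20,7) = 11143554045652.

45232115901, 749206090500, 4306078895384, 11143554045652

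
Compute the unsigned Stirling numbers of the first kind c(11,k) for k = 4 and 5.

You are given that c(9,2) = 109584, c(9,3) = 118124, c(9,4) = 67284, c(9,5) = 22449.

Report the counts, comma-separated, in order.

8409500, 3416930

i=10: T(10,3)=109584+9·118124=1172700 | T(10,4)=118124+9·67284=723680 | T(10,5)=67284+9·22449=269325
i=11: T(11,4)=1172700+10·723680=8409500 | T(11,5)=723680+10·269325=3416930
Read c(11,4) = 8409500, c(11,5) = 3416930.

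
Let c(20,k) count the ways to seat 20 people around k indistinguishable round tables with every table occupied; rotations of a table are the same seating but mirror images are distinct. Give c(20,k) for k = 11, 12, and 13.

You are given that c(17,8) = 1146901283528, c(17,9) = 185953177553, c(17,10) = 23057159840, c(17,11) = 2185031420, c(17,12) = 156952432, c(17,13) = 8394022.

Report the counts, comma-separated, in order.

46280647751910, 4465226757381, 342252511900

@18  (18,9):185953177553·17+1146901283528→4308105301929, (18,10):23057159840·17+185953177553→577924894833, (18,11):2185031420·17+23057159840→60202693980, (18,12):156952432·17+2185031420→4853222764, (18,13):8394022·17+156952432→299650806
@19  (19,10):577924894833·18+4308105301929→14710753408923, (19,11):60202693980·18+577924894833→1661573386473, (19,12):4853222764·18+60202693980→147560703732, (19,13):299650806·18+4853222764→10246937272
@20  (20,11):1661573386473·19+14710753408923→46280647751910, (20,12):147560703732·19+1661573386473→4465226757381, (20,13):10246937272·19+147560703732→342252511900
Read c(20,11) = 46280647751910, c(20,12) = 4465226757381, c(20,13) = 342252511900.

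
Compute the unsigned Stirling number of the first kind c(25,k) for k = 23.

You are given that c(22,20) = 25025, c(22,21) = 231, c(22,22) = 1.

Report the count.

42550

@23  (23,21):231·22+25025→30107, (23,22):1·22+231→253, (23,23):0·22+1→1
@24  (24,22):253·23+30107→35926, (24,23):1·23+253→276
@25  (25,23):276·24+35926→42550
Read c(25,23) = 42550.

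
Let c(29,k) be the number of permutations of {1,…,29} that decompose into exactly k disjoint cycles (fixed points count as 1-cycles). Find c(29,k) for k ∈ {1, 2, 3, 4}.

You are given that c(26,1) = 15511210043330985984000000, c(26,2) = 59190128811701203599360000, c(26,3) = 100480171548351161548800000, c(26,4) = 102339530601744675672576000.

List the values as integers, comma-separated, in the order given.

@27  (27,1):15511210043330985984000000·26+0→403291461126605635584000000, (27,2):59190128811701203599360000·26+15511210043330985984000000→1554454559147562279567360000, (27,3):100480171548351161548800000·26+59190128811701203599360000→2671674589068831403868160000, (27,4):102339530601744675672576000·26+100480171548351161548800000→2761307967193712729035776000
@28  (28,1):403291461126605635584000000·27+0→10888869450418352160768000000, (28,2):1554454559147562279567360000·27+403291461126605635584000000→42373564558110787183902720000, (28,3):2671674589068831403868160000·27+1554454559147562279567360000→73689668464006010184007680000, (28,4):2761307967193712729035776000·27+2671674589068831403868160000→77226989703299075087834112000
@29  (29,1):10888869450418352160768000000·28+0→304888344611713860501504000000, (29,2):42373564558110787183902720000·28+10888869450418352160768000000→1197348677077520393310044160000, (29,3):73689668464006010184007680000·28+42373564558110787183902720000→2105684281550279072336117760000, (29,4):77226989703299075087834112000·28+73689668464006010184007680000→2236045380156380112643362816000
Read c(29,1) = 304888344611713860501504000000, c(29,2) = 1197348677077520393310044160000, c(29,3) = 2105684281550279072336117760000, c(29,4) = 2236045380156380112643362816000.

304888344611713860501504000000, 1197348677077520393310044160000, 2105684281550279072336117760000, 2236045380156380112643362816000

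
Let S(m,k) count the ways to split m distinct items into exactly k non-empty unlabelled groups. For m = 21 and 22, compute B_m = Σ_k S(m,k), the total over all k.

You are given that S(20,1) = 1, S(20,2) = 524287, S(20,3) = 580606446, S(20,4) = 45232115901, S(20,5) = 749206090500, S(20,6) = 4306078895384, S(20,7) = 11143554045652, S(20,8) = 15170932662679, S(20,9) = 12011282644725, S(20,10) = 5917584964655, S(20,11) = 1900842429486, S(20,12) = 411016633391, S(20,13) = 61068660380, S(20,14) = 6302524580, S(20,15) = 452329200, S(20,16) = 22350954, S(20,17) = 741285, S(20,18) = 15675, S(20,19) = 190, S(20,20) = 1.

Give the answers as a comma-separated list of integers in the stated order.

i=21: T(21,1)=0+1·1=1 | T(21,2)=1+2·524287=1048575 | T(21,3)=524287+3·580606446=1742343625 | T(21,4)=580606446+4·45232115901=181509070050 | T(21,5)=45232115901+5·749206090500=3791262568401 | T(21,6)=749206090500+6·4306078895384=26585679462804 | T(21,7)=4306078895384+7·11143554045652=82310957214948 | T(21,8)=11143554045652+8·15170932662679=132511015347084 | T(21,9)=15170932662679+9·12011282644725=123272476465204 | T(21,10)=12011282644725+10·5917584964655=71187132291275 | T(21,11)=5917584964655+11·1900842429486=26826851689001 | T(21,12)=1900842429486+12·411016633391=6833042030178 | T(21,13)=411016633391+13·61068660380=1204909218331 | T(21,14)=61068660380+14·6302524580=149304004500 | T(21,15)=6302524580+15·452329200=13087462580 | T(21,16)=452329200+16·22350954=809944464 | T(21,17)=22350954+17·741285=34952799 | T(21,18)=741285+18·15675=1023435 | T(21,19)=15675+19·190=19285 | T(21,20)=190+20·1=210 | T(21,21)=1+21·0=1
i=22: T(22,1)=0+1·1=1 | T(22,2)=1+2·1048575=2097151 | T(22,3)=1048575+3·1742343625=5228079450 | T(22,4)=1742343625+4·181509070050=727778623825 | T(22,5)=181509070050+5·3791262568401=19137821912055 | T(22,6)=3791262568401+6·26585679462804=163305339345225 | T(22,7)=26585679462804+7·82310957214948=602762379967440 | T(22,8)=82310957214948+8·132511015347084=1142399079991620 | T(22,9)=132511015347084+9·123272476465204=1241963303533920 | T(22,10)=123272476465204+10·71187132291275=835143799377954 | T(22,11)=71187132291275+11·26826851689001=366282500870286 | T(22,12)=26826851689001+12·6833042030178=108823356051137 | T(22,13)=6833042030178+13·1204909218331=22496861868481 | T(22,14)=1204909218331+14·149304004500=3295165281331 | T(22,15)=149304004500+15·13087462580=345615943200 | T(22,16)=13087462580+16·809944464=26046574004 | T(22,17)=809944464+17·34952799=1404142047 | T(22,18)=34952799+18·1023435=53374629 | T(22,19)=1023435+19·19285=1389850 | T(22,20)=19285+20·210=23485 | T(22,21)=210+21·1=231 | T(22,22)=1+22·0=1
B_21 = ΣS(21,k) = 1+1048575+1742343625+181509070050+3791262568401+26585679462804+82310957214948+132511015347084+123272476465204+71187132291275+26826851689001+6833042030178+1204909218331+149304004500+13087462580+809944464+34952799+1023435+19285+210+1 = 474869816156751
B_22 = ΣS(22,k) = 1+2097151+5228079450+727778623825+19137821912055+163305339345225+602762379967440+1142399079991620+1241963303533920+835143799377954+366282500870286+108823356051137+22496861868481+3295165281331+345615943200+26046574004+1404142047+53374629+1389850+23485+231+1 = 4506715738447323

474869816156751, 4506715738447323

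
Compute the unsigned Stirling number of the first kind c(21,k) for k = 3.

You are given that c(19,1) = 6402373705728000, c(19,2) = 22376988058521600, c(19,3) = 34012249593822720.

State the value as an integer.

row 20: T[20][2]=19·22376988058521600+6402373705728000=431565146817638400  T[20][3]=19·34012249593822720+22376988058521600=668609730341153280
row 21: T[21][3]=20·668609730341153280+431565146817638400=13803759753640704000
Read c(21,3) = 13803759753640704000.

13803759753640704000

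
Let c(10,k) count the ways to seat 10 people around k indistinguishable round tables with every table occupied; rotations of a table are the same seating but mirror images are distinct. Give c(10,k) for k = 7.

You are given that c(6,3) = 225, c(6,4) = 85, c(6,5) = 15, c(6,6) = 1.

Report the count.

row 7: T[7][4]=6·85+225=735  T[7][5]=6·15+85=175  T[7][6]=6·1+15=21  T[7][7]=6·0+1=1
row 8: T[8][5]=7·175+735=1960  T[8][6]=7·21+175=322  T[8][7]=7·1+21=28
row 9: T[9][6]=8·322+1960=4536  T[9][7]=8·28+322=546
row 10: T[10][7]=9·546+4536=9450
Read c(10,7) = 9450.

9450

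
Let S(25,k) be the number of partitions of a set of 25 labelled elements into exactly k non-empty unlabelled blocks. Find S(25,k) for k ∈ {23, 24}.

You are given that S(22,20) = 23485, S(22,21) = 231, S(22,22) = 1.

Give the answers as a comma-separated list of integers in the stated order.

i=23: T(23,21)=23485+21·231=28336 | T(23,22)=231+22·1=253 | T(23,23)=1+23·0=1
i=24: T(24,22)=28336+22·253=33902 | T(24,23)=253+23·1=276 | T(24,24)=1+24·0=1
i=25: T(25,23)=33902+23·276=40250 | T(25,24)=276+24·1=300
Read S(25,23) = 40250, S(25,24) = 300.

40250, 300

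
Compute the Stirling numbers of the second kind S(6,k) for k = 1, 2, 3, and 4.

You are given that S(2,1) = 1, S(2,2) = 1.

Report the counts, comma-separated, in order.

1, 31, 90, 65

i=3: T(3,1)=0+1·1=1 | T(3,2)=1+2·1=3 | T(3,3)=1+3·0=1
i=4: T(4,1)=0+1·1=1 | T(4,2)=1+2·3=7 | T(4,3)=3+3·1=6 | T(4,4)=1+4·0=1
i=5: T(5,1)=0+1·1=1 | T(5,2)=1+2·7=15 | T(5,3)=7+3·6=25 | T(5,4)=6+4·1=10
i=6: T(6,1)=0+1·1=1 | T(6,2)=1+2·15=31 | T(6,3)=15+3·25=90 | T(6,4)=25+4·10=65
Read S(6,1) = 1, S(6,2) = 31, S(6,3) = 90, S(6,4) = 65.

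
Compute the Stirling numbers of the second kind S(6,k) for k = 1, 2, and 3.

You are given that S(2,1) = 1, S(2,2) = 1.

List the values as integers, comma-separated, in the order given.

r3: T_3,1=1×1+0=1; T_3,2=2×1+1=3; T_3,3=3×0+1=1
r4: T_4,1=1×1+0=1; T_4,2=2×3+1=7; T_4,3=3×1+3=6
r5: T_5,1=1×1+0=1; T_5,2=2×7+1=15; T_5,3=3×6+7=25
r6: T_6,1=1×1+0=1; T_6,2=2×15+1=31; T_6,3=3×25+15=90
Read S(6,1) = 1, S(6,2) = 31, S(6,3) = 90.

1, 31, 90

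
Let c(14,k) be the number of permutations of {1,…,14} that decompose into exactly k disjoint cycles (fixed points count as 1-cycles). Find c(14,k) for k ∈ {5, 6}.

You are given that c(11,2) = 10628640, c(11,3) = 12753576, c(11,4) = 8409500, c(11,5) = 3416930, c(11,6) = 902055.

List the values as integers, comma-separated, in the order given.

9957703756, 3336118786

row 12: T[12][3]=11·12753576+10628640=150917976  T[12][4]=11·8409500+12753576=105258076  T[12][5]=11·3416930+8409500=45995730  T[12][6]=11·902055+3416930=13339535
row 13: T[13][4]=12·105258076+150917976=1414014888  T[13][5]=12·45995730+105258076=657206836  T[13][6]=12·13339535+45995730=206070150
row 14: T[14][5]=13·657206836+1414014888=9957703756  T[14][6]=13·206070150+657206836=3336118786
Read c(14,5) = 9957703756, c(14,6) = 3336118786.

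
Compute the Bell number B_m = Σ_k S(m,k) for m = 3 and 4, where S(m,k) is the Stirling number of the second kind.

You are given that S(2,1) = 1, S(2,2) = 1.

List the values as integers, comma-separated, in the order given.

5, 15

i=3: T(3,1)=0+1·1=1 | T(3,2)=1+2·1=3 | T(3,3)=1+3·0=1
i=4: T(4,1)=0+1·1=1 | T(4,2)=1+2·3=7 | T(4,3)=3+3·1=6 | T(4,4)=1+4·0=1
B_3 = ΣS(3,k) = 1+3+1 = 5
B_4 = ΣS(4,k) = 1+7+6+1 = 15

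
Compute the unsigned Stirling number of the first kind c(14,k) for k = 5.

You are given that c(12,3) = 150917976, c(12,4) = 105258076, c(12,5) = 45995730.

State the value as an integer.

i=13: T(13,4)=150917976+12·105258076=1414014888 | T(13,5)=105258076+12·45995730=657206836
i=14: T(14,5)=1414014888+13·657206836=9957703756
Read c(14,5) = 9957703756.

9957703756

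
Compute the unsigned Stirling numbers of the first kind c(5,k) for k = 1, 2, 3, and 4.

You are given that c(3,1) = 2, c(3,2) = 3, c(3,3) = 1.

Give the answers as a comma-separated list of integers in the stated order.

24, 50, 35, 10

[4] T[4,1]:3*2+0=6 · T[4,2]:3*3+2=11 · T[4,3]:3*1+3=6 · T[4,4]:3*0+1=1
[5] T[5,1]:4*6+0=24 · T[5,2]:4*11+6=50 · T[5,3]:4*6+11=35 · T[5,4]:4*1+6=10
Read c(5,1) = 24, c(5,2) = 50, c(5,3) = 35, c(5,4) = 10.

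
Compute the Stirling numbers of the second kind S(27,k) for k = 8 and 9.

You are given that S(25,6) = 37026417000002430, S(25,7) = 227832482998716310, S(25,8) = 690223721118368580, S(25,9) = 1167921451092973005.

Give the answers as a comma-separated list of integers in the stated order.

47628831813556336200, 106563273280541795575

row 26: T[26][7]=7·227832482998716310+37026417000002430=1631853797991016600  T[26][8]=8·690223721118368580+227832482998716310=5749622251945664950  T[26][9]=9·1167921451092973005+690223721118368580=11201516780955125625
row 27: T[27][8]=8·5749622251945664950+1631853797991016600=47628831813556336200  T[27][9]=9·11201516780955125625+5749622251945664950=106563273280541795575
Read S(27,8) = 47628831813556336200, S(27,9) = 106563273280541795575.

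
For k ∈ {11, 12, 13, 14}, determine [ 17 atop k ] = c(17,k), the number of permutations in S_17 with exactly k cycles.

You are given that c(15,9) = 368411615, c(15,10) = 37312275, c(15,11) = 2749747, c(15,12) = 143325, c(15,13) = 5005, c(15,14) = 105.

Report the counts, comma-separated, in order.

2185031420, 156952432, 8394022, 323680

@16  (16,10):37312275·15+368411615→928095740, (16,11):2749747·15+37312275→78558480, (16,12):143325·15+2749747→4899622, (16,13):5005·15+143325→218400, (16,14):105·15+5005→6580
@17  (17,11):78558480·16+928095740→2185031420, (17,12):4899622·16+78558480→156952432, (17,13):218400·16+4899622→8394022, (17,14):6580·16+218400→323680
Read c(17,11) = 2185031420, c(17,12) = 156952432, c(17,13) = 8394022, c(17,14) = 323680.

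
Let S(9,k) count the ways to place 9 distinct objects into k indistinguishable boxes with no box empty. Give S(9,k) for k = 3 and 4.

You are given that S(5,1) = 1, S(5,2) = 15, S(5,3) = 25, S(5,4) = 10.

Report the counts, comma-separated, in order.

@6  (6,1):1·1+0→1, (6,2):15·2+1→31, (6,3):25·3+15→90, (6,4):10·4+25→65
@7  (7,1):1·1+0→1, (7,2):31·2+1→63, (7,3):90·3+31→301, (7,4):65·4+90→350
@8  (8,2):63·2+1→127, (8,3):301·3+63→966, (8,4):350·4+301→1701
@9  (9,3):966·3+127→3025, (9,4):1701·4+966→7770
Read S(9,3) = 3025, S(9,4) = 7770.

3025, 7770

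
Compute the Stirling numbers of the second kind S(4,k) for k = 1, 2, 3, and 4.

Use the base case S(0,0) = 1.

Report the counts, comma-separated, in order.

1, 7, 6, 1

@1  (1,1):0·1+1→1
@2  (2,1):1·1+0→1, (2,2):0·2+1→1
@3  (3,1):1·1+0→1, (3,2):1·2+1→3, (3,3):0·3+1→1
@4  (4,1):1·1+0→1, (4,2):3·2+1→7, (4,3):1·3+3→6, (4,4):0·4+1→1
Read S(4,1) = 1, S(4,2) = 7, S(4,3) = 6, S(4,4) = 1.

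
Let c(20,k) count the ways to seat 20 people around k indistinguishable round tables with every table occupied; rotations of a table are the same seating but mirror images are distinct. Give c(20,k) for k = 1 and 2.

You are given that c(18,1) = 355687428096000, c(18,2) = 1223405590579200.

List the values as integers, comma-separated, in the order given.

121645100408832000, 431565146817638400

[19] T[19,1]:18*355687428096000+0=6402373705728000 · T[19,2]:18*1223405590579200+355687428096000=22376988058521600
[20] T[20,1]:19*6402373705728000+0=121645100408832000 · T[20,2]:19*22376988058521600+6402373705728000=431565146817638400
Read c(20,1) = 121645100408832000, c(20,2) = 431565146817638400.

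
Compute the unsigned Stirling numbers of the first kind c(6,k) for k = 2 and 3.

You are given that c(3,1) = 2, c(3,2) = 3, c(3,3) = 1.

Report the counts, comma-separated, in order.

r4: T_4,1=3×2+0=6; T_4,2=3×3+2=11; T_4,3=3×1+3=6
r5: T_5,1=4×6+0=24; T_5,2=4×11+6=50; T_5,3=4×6+11=35
r6: T_6,2=5×50+24=274; T_6,3=5×35+50=225
Read c(6,2) = 274, c(6,3) = 225.

274, 225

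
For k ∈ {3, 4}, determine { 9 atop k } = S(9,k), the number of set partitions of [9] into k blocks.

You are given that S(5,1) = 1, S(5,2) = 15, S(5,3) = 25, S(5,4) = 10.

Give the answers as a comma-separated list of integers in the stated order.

@6  (6,1):1·1+0→1, (6,2):15·2+1→31, (6,3):25·3+15→90, (6,4):10·4+25→65
@7  (7,1):1·1+0→1, (7,2):31·2+1→63, (7,3):90·3+31→301, (7,4):65·4+90→350
@8  (8,2):63·2+1→127, (8,3):301·3+63→966, (8,4):350·4+301→1701
@9  (9,3):966·3+127→3025, (9,4):1701·4+966→7770
Read S(9,3) = 3025, S(9,4) = 7770.

3025, 7770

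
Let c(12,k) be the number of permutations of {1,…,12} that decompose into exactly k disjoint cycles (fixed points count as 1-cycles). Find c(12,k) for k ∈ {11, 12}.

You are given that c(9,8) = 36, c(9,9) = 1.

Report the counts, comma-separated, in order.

r10: T_10,9=9×1+36=45; T_10,10=9×0+1=1
r11: T_11,10=10×1+45=55; T_11,11=10×0+1=1
r12: T_12,11=11×1+55=66; T_12,12=11×0+1=1
Read c(12,11) = 66, c(12,12) = 1.

66, 1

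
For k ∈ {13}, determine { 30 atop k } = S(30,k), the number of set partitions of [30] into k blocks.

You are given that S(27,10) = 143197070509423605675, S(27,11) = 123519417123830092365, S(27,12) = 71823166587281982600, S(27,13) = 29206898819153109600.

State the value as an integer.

[28] T[28,11]:11*123519417123830092365+143197070509423605675=1501910658871554621690 · T[28,12]:12*71823166587281982600+123519417123830092365=985397416171213883565 · T[28,13]:13*29206898819153109600+71823166587281982600=451512851236272407400
[29] T[29,12]:12*985397416171213883565+1501910658871554621690=13326679652926121224470 · T[29,13]:13*451512851236272407400+985397416171213883565=6855064482242755179765
[30] T[30,13]:13*6855064482242755179765+13326679652926121224470=102442517922081938561415
Read S(30,13) = 102442517922081938561415.

102442517922081938561415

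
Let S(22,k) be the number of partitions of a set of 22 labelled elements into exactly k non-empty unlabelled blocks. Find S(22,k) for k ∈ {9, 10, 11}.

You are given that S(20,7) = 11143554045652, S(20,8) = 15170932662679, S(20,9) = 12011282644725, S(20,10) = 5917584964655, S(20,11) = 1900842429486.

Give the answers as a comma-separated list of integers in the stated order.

i=21: T(21,8)=11143554045652+8·15170932662679=132511015347084 | T(21,9)=15170932662679+9·12011282644725=123272476465204 | T(21,10)=12011282644725+10·5917584964655=71187132291275 | T(21,11)=5917584964655+11·1900842429486=26826851689001
i=22: T(22,9)=132511015347084+9·123272476465204=1241963303533920 | T(22,10)=123272476465204+10·71187132291275=835143799377954 | T(22,11)=71187132291275+11·26826851689001=366282500870286
Read S(22,9) = 1241963303533920, S(22,10) = 835143799377954, S(22,11) = 366282500870286.

1241963303533920, 835143799377954, 366282500870286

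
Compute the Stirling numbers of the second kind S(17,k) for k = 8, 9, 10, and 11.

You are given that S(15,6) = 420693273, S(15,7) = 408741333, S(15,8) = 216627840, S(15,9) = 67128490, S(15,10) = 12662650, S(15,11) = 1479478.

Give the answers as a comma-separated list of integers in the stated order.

r16: T_16,7=7×408741333+420693273=3281882604; T_16,8=8×216627840+408741333=2141764053; T_16,9=9×67128490+216627840=820784250; T_16,10=10×12662650+67128490=193754990; T_16,11=11×1479478+12662650=28936908
r17: T_17,8=8×2141764053+3281882604=20415995028; T_17,9=9×820784250+2141764053=9528822303; T_17,10=10×193754990+820784250=2758334150; T_17,11=11×28936908+193754990=512060978
Read S(17,8) = 20415995028, S(17,9) = 9528822303, S(17,10) = 2758334150, S(17,11) = 512060978.

20415995028, 9528822303, 2758334150, 512060978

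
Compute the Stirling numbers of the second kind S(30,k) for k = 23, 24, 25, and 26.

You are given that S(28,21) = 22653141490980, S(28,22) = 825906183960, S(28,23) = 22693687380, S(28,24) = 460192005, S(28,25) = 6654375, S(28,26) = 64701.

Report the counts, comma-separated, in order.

r29: T_29,22=22×825906183960+22653141490980=40823077538100; T_29,23=23×22693687380+825906183960=1347860993700; T_29,24=24×460192005+22693687380=33738295500; T_29,25=25×6654375+460192005=626551380; T_29,26=26×64701+6654375=8336601
r30: T_30,23=23×1347860993700+40823077538100=71823880393200; T_30,24=24×33738295500+1347860993700=2157580085700; T_30,25=25×626551380+33738295500=49402080000; T_30,26=26×8336601+626551380=843303006
Read S(30,23) = 71823880393200, S(30,24) = 2157580085700, S(30,25) = 49402080000, S(30,26) = 843303006.

71823880393200, 2157580085700, 49402080000, 843303006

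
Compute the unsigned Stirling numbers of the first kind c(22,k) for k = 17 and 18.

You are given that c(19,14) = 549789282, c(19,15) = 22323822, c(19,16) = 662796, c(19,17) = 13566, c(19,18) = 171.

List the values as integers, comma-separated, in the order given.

r20: T_20,15=19×22323822+549789282=973941900; T_20,16=19×662796+22323822=34916946; T_20,17=19×13566+662796=920550; T_20,18=19×171+13566=16815
r21: T_21,16=20×34916946+973941900=1672280820; T_21,17=20×920550+34916946=53327946; T_21,18=20×16815+920550=1256850
r22: T_22,17=21×53327946+1672280820=2792167686; T_22,18=21×1256850+53327946=79721796
Read c(22,17) = 2792167686, c(22,18) = 79721796.

2792167686, 79721796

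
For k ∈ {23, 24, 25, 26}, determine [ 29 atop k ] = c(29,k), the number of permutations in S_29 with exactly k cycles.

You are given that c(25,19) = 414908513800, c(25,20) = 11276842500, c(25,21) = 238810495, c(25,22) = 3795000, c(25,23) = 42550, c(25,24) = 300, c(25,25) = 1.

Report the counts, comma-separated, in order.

row 26: T[26][20]=25·11276842500+414908513800=696829576300  T[26][21]=25·238810495+11276842500=17247104875  T[26][22]=25·3795000+238810495=333685495  T[26][23]=25·42550+3795000=4858750  T[26][24]=25·300+42550=50050  T[26][25]=25·1+300=325  T[26][26]=25·0+1=1
row 27: T[27][21]=26·17247104875+696829576300=1145254303050  T[27][22]=26·333685495+17247104875=25922927745  T[27][23]=26·4858750+333685495=460012995  T[27][24]=26·50050+4858750=6160050  T[27][25]=26·325+50050=58500  T[27][26]=26·1+325=351
row 28: T[28][22]=27·25922927745+1145254303050=1845173352165  T[28][23]=27·460012995+25922927745=38343278610  T[28][24]=27·6160050+460012995=626334345  T[28][25]=27·58500+6160050=7739550  T[28][26]=27·351+58500=67977
row 29: T[29][23]=28·38343278610+1845173352165=2918785153245  T[29][24]=28·626334345+38343278610=55880640270  T[29][25]=28·7739550+626334345=843041745  T[29][26]=28·67977+7739550=9642906
Read c(29,23) = 2918785153245, c(29,24) = 55880640270, c(29,25) = 843041745, c(29,26) = 9642906.

2918785153245, 55880640270, 843041745, 9642906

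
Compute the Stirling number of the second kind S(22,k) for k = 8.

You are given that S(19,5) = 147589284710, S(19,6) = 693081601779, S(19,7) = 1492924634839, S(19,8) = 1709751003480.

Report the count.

row 20: T[20][6]=6·693081601779+147589284710=4306078895384  T[20][7]=7·1492924634839+693081601779=11143554045652  T[20][8]=8·1709751003480+1492924634839=15170932662679
row 21: T[21][7]=7·11143554045652+4306078895384=82310957214948  T[21][8]=8·15170932662679+11143554045652=132511015347084
row 22: T[22][8]=8·132511015347084+82310957214948=1142399079991620
Read S(22,8) = 1142399079991620.

1142399079991620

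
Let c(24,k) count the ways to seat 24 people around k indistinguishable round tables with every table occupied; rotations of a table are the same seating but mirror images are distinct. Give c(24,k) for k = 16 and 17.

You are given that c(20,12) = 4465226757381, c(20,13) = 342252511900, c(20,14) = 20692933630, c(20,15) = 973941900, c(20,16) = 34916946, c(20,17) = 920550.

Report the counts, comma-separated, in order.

i=21: T(21,13)=4465226757381+20·342252511900=11310276995381 | T(21,14)=342252511900+20·20692933630=756111184500 | T(21,15)=20692933630+20·973941900=40171771630 | T(21,16)=973941900+20·34916946=1672280820 | T(21,17)=34916946+20·920550=53327946
i=22: T(22,14)=11310276995381+21·756111184500=27188611869881 | T(22,15)=756111184500+21·40171771630=1599718388730 | T(22,16)=40171771630+21·1672280820=75289668850 | T(22,17)=1672280820+21·53327946=2792167686
i=23: T(23,15)=27188611869881+22·1599718388730=62382416421941 | T(23,16)=1599718388730+22·75289668850=3256091103430 | T(23,17)=75289668850+22·2792167686=136717357942
i=24: T(24,16)=62382416421941+23·3256091103430=137272511800831 | T(24,17)=3256091103430+23·136717357942=6400590336096
Read c(24,16) = 137272511800831, c(24,17) = 6400590336096.

137272511800831, 6400590336096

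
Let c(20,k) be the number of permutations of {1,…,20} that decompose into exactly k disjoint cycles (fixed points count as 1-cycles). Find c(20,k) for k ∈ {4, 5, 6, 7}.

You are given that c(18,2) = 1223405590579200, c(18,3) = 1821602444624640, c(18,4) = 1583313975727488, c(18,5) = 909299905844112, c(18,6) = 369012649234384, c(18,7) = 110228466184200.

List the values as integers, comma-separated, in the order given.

i=19: T(19,3)=1223405590579200+18·1821602444624640=34012249593822720 | T(19,4)=1821602444624640+18·1583313975727488=30321254007719424 | T(19,5)=1583313975727488+18·909299905844112=17950712280921504 | T(19,6)=909299905844112+18·369012649234384=7551527592063024 | T(19,7)=369012649234384+18·110228466184200=2353125040549984
i=20: T(20,4)=34012249593822720+19·30321254007719424=610116075740491776 | T(20,5)=30321254007719424+19·17950712280921504=371384787345228000 | T(20,6)=17950712280921504+19·7551527592063024=161429736530118960 | T(20,7)=7551527592063024+19·2353125040549984=52260903362512720
Read c(20,4) = 610116075740491776, c(20,5) = 371384787345228000, c(20,6) = 161429736530118960, c(20,7) = 52260903362512720.

610116075740491776, 371384787345228000, 161429736530118960, 52260903362512720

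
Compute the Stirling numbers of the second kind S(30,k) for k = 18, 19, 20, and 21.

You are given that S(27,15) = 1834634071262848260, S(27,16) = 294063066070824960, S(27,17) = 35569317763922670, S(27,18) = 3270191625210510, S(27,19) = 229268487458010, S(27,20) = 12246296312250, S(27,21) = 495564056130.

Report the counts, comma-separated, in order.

68591811024147549270, 7145845579888333500, 581535955088511150, 37058299246258290

row 28: T[28][16]=16·294063066070824960+1834634071262848260=6539643128396047620  T[28][17]=17·35569317763922670+294063066070824960=898741468057510350  T[28][18]=18·3270191625210510+35569317763922670=94432767017711850  T[28][19]=19·229268487458010+3270191625210510=7626292886912700  T[28][20]=20·12246296312250+229268487458010=474194413703010  T[28][21]=21·495564056130+12246296312250=22653141490980
row 29: T[29][17]=17·898741468057510350+6539643128396047620=21818248085373723570  T[29][18]=18·94432767017711850+898741468057510350=2598531274376323650  T[29][19]=19·7626292886912700+94432767017711850=239332331869053150  T[29][20]=20·474194413703010+7626292886912700=17110181160972900  T[29][21]=21·22653141490980+474194413703010=949910385013590
row 30: T[30][18]=18·2598531274376323650+21818248085373723570=68591811024147549270  T[30][19]=19·239332331869053150+2598531274376323650=7145845579888333500  T[30][20]=20·17110181160972900+239332331869053150=581535955088511150  T[30][21]=21·949910385013590+17110181160972900=37058299246258290
Read S(30,18) = 68591811024147549270, S(30,19) = 7145845579888333500, S(30,20) = 581535955088511150, S(30,21) = 37058299246258290.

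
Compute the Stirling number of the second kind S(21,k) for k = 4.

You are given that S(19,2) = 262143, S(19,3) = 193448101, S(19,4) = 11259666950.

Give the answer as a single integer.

r20: T_20,3=3×193448101+262143=580606446; T_20,4=4×11259666950+193448101=45232115901
r21: T_21,4=4×45232115901+580606446=181509070050
Read S(21,4) = 181509070050.

181509070050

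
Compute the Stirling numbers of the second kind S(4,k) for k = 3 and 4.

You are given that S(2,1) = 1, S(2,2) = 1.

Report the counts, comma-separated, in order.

6, 1

[3] T[3,2]:2*1+1=3 · T[3,3]:3*0+1=1
[4] T[4,3]:3*1+3=6 · T[4,4]:4*0+1=1
Read S(4,3) = 6, S(4,4) = 1.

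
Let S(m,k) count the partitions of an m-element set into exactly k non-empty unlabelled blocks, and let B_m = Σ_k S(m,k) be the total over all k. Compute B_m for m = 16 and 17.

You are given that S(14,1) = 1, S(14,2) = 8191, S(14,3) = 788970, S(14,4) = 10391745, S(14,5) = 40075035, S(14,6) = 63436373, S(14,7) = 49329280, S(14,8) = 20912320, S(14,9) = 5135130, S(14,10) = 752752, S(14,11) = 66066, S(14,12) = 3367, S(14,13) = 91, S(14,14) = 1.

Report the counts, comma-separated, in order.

10480142147, 82864869804

i=15: T(15,1)=0+1·1=1 | T(15,2)=1+2·8191=16383 | T(15,3)=8191+3·788970=2375101 | T(15,4)=788970+4·10391745=42355950 | T(15,5)=10391745+5·40075035=210766920 | T(15,6)=40075035+6·63436373=420693273 | T(15,7)=63436373+7·49329280=408741333 | T(15,8)=49329280+8·20912320=216627840 | T(15,9)=20912320+9·5135130=67128490 | T(15,10)=5135130+10·752752=12662650 | T(15,11)=752752+11·66066=1479478 | T(15,12)=66066+12·3367=106470 | T(15,13)=3367+13·91=4550 | T(15,14)=91+14·1=105 | T(15,15)=1+15·0=1
i=16: T(16,1)=0+1·1=1 | T(16,2)=1+2·16383=32767 | T(16,3)=16383+3·2375101=7141686 | T(16,4)=2375101+4·42355950=171798901 | T(16,5)=42355950+5·210766920=1096190550 | T(16,6)=210766920+6·420693273=2734926558 | T(16,7)=420693273+7·408741333=3281882604 | T(16,8)=408741333+8·216627840=2141764053 | T(16,9)=216627840+9·67128490=820784250 | T(16,10)=67128490+10·12662650=193754990 | T(16,11)=12662650+11·1479478=28936908 | T(16,12)=1479478+12·106470=2757118 | T(16,13)=106470+13·4550=165620 | T(16,14)=4550+14·105=6020 | T(16,15)=105+15·1=120 | T(16,16)=1+16·0=1
i=17: T(17,1)=0+1·1=1 | T(17,2)=1+2·32767=65535 | T(17,3)=32767+3·7141686=21457825 | T(17,4)=7141686+4·171798901=694337290 | T(17,5)=171798901+5·1096190550=5652751651 | T(17,6)=1096190550+6·2734926558=17505749898 | T(17,7)=2734926558+7·3281882604=25708104786 | T(17,8)=3281882604+8·2141764053=20415995028 | T(17,9)=2141764053+9·820784250=9528822303 | T(17,10)=820784250+10·193754990=2758334150 | T(17,11)=193754990+11·28936908=512060978 | T(17,12)=28936908+12·2757118=62022324 | T(17,13)=2757118+13·165620=4910178 | T(17,14)=165620+14·6020=249900 | T(17,15)=6020+15·120=7820 | T(17,16)=120+16·1=136 | T(17,17)=1+17·0=1
B_16 = ΣS(16,k) = 1+32767+7141686+171798901+1096190550+2734926558+3281882604+2141764053+820784250+193754990+28936908+2757118+165620+6020+120+1 = 10480142147
B_17 = ΣS(17,k) = 1+65535+21457825+694337290+5652751651+17505749898+25708104786+20415995028+9528822303+2758334150+512060978+62022324+4910178+249900+7820+136+1 = 82864869804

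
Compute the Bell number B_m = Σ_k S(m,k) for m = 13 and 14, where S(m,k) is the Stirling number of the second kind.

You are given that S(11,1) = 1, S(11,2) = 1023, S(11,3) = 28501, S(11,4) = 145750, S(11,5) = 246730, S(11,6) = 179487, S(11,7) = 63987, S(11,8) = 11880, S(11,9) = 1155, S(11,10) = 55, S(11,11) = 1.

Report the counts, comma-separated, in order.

r12: T_12,1=1×1+0=1; T_12,2=2×1023+1=2047; T_12,3=3×28501+1023=86526; T_12,4=4×145750+28501=611501; T_12,5=5×246730+145750=1379400; T_12,6=6×179487+246730=1323652; T_12,7=7×63987+179487=627396; T_12,8=8×11880+63987=159027; T_12,9=9×1155+11880=22275; T_12,10=10×55+1155=1705; T_12,11=11×1+55=66; T_12,12=12×0+1=1
r13: T_13,1=1×1+0=1; T_13,2=2×2047+1=4095; T_13,3=3×86526+2047=261625; T_13,4=4×611501+86526=2532530; T_13,5=5×1379400+611501=7508501; T_13,6=6×1323652+1379400=9321312; T_13,7=7×627396+1323652=5715424; T_13,8=8×159027+627396=1899612; T_13,9=9×22275+159027=359502; T_13,10=10×1705+22275=39325; T_13,11=11×66+1705=2431; T_13,12=12×1+66=78; T_13,13=13×0+1=1
r14: T_14,1=1×1+0=1; T_14,2=2×4095+1=8191; T_14,3=3×261625+4095=788970; T_14,4=4×2532530+261625=10391745; T_14,5=5×7508501+2532530=40075035; T_14,6=6×9321312+7508501=63436373; T_14,7=7×5715424+9321312=49329280; T_14,8=8×1899612+5715424=20912320; T_14,9=9×359502+1899612=5135130; T_14,10=10×39325+359502=752752; T_14,11=11×2431+39325=66066; T_14,12=12×78+2431=3367; T_14,13=13×1+78=91; T_14,14=14×0+1=1
B_13 = ΣS(13,k) = 1+4095+261625+2532530+7508501+9321312+5715424+1899612+359502+39325+2431+78+1 = 27644437
B_14 = ΣS(14,k) = 1+8191+788970+10391745+40075035+63436373+49329280+20912320+5135130+752752+66066+3367+91+1 = 190899322

27644437, 190899322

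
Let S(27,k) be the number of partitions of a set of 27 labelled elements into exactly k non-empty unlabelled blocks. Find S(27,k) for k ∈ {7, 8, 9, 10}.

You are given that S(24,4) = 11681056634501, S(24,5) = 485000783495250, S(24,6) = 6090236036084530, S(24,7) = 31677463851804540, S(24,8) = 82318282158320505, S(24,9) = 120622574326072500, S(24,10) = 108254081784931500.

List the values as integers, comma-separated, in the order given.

@25  (25,5):485000783495250·5+11681056634501→2436684974110751, (25,6):6090236036084530·6+485000783495250→37026417000002430, (25,7):31677463851804540·7+6090236036084530→227832482998716310, (25,8):82318282158320505·8+31677463851804540→690223721118368580, (25,9):120622574326072500·9+82318282158320505→1167921451092973005, (25,10):108254081784931500·10+120622574326072500→1203163392175387500
@26  (26,6):37026417000002430·6+2436684974110751→224595186974125331, (26,7):227832482998716310·7+37026417000002430→1631853797991016600, (26,8):690223721118368580·8+227832482998716310→5749622251945664950, (26,9):1167921451092973005·9+690223721118368580→11201516780955125625, (26,10):1203163392175387500·10+1167921451092973005→13199555372846848005
@27  (27,7):1631853797991016600·7+224595186974125331→11647571772911241531, (27,8):5749622251945664950·8+1631853797991016600→47628831813556336200, (27,9):11201516780955125625·9+5749622251945664950→106563273280541795575, (27,10):13199555372846848005·10+11201516780955125625→143197070509423605675
Read S(27,7) = 11647571772911241531, S(27,8) = 47628831813556336200, S(27,9) = 106563273280541795575, S(27,10) = 143197070509423605675.

11647571772911241531, 47628831813556336200, 106563273280541795575, 143197070509423605675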